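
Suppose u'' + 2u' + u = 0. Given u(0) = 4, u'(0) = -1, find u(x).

u = 4*exp(-x) + 3*x*exp(-x)

Characteristic equation r² + 2r + 1 = 0 has discriminant (2)² - 4·(1) = 0, so r = -1 is a repeated root.
Hence u_h = (C1 + C2*x)*exp(-x).
Apply the initial conditions: u(0) = C1 = 4 and u'(0) = C2 - C1 = -1. Solving gives C1 = 4, C2 = 3.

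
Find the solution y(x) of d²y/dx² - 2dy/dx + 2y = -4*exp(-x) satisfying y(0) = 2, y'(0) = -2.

Characteristic equation r² - 2r + 2 = 0 has discriminant (-2)² - 4·(2) = -4 < 0, so r = 1 ± i.
Hence y_h = C1*cos(x)*exp(x) + C2*exp(x)*sin(x).
Try y_p = A*exp(-x). Substituting into the equation and dividing by exp(-x) gives A = -4/5, so y_p = -4*exp(-x)/5.
General solution: y = -4*exp(-x)/5 + C1*cos(x)*exp(x) + C2*exp(x)*sin(x).
Apply the initial conditions: y(0) = -4/5 + C1 = 2 and y'(0) = 4/5 + C1 + C2 = -2. Solving gives C1 = 14/5, C2 = -28/5.

y = -4*exp(-x)/5 - 28*exp(x)*sin(x)/5 + 14*cos(x)*exp(x)/5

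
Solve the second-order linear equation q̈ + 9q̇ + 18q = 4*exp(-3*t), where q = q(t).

Characteristic equation r² + 9r + 18 = 0 factors as (r + 3)(r + 6) = 0, so r = -3, -6.
Hence q_h = C1*exp(-3*t) + C2*exp(-6*t).
Since exp(-3*t) solves the homogeneous equation (r = -3 is a root of multiplicity 1), multiply the trial by t. Try q_p = A*t*exp(-3*t). Substituting into the equation and dividing by exp(-3*t) gives A = 4/3, so q_p = 4*t*exp(-3*t)/3.

q = C1*exp(-3*t) + C2*exp(-6*t) + 4*t*exp(-3*t)/3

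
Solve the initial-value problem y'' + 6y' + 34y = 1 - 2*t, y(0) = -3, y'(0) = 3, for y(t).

Characteristic equation r² + 6r + 34 = 0 has discriminant (6)² - 4·(34) = -100 < 0, so r = -3 ± 5i.
Hence y_h = C1*cos(5*t)*exp(-3*t) + C2*exp(-3*t)*sin(5*t).
For the particular solution try y_p = A0 + A1*t. Substituting and matching coefficients of each power of t gives A0 = 23/578, A1 = -1/17, so y_p = 23/578 - t/17.
General solution: y = 23/578 - t/17 + C1*cos(5*t)*exp(-3*t) + C2*exp(-3*t)*sin(5*t).
Apply the initial conditions: y(0) = 23/578 + C1 = -3 and y'(0) = -1/17 - 3*C1 + 5*C2 = 3. Solving gives C1 = -1757/578, C2 = -3503/2890.

y = 23/578 - t/17 - 3503*exp(-3*t)*sin(5*t)/2890 - 1757*cos(5*t)*exp(-3*t)/578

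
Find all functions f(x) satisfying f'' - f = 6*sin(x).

f = -3*sin(x) + C1*exp(-x) + C2*exp(x)

Characteristic equation r² - 1 = 0 factors as (r + 1)(r - 1) = 0, so r = -1, 1.
Hence f_h = C1*exp(-x) + C2*exp(x).
Try f_p = A*cos(x) + B*sin(x). Substituting and equating the coefficients of cos(x) and sin(x) gives A = 0, B = -3, so f_p = -3*sin(x).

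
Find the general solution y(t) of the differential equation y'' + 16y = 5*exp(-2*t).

y = exp(-2*t)/4 + C1*cos(4*t) + C2*sin(4*t)

Characteristic equation r² + 16 = 0 has discriminant (0)² - 4·(16) = -64 < 0, so r = ± 4i.
Hence y_h = C1*cos(4*t) + C2*sin(4*t).
Try y_p = A*exp(-2*t). Substituting into the equation and dividing by exp(-2*t) gives A = 1/4, so y_p = exp(-2*t)/4.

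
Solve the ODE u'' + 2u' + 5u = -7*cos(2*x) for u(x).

u = -28*sin(2*x)/17 - 7*cos(2*x)/17 + C1*cos(2*x)*exp(-x) + C2*exp(-x)*sin(2*x)

Characteristic equation r² + 2r + 5 = 0 has discriminant (2)² - 4·(5) = -16 < 0, so r = -1 ± 2i.
Hence u_h = C1*cos(2*x)*exp(-x) + C2*exp(-x)*sin(2*x).
Try u_p = A*cos(2*x) + B*sin(2*x). Substituting and equating the coefficients of cos(2x) and sin(2x) gives A = -7/17, B = -28/17, so u_p = -28*sin(2*x)/17 - 7*cos(2*x)/17.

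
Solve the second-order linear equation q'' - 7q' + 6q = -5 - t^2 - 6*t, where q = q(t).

Characteristic equation r² - 7r + 6 = 0 factors as (r - 6)(r - 1) = 0, so r = 6, 1.
Hence q_h = C1*exp(6*t) + C2*exp(t).
For the particular solution try q_p = A0 + A1*t + A2*t^2. Substituting and matching coefficients of each power of t gives A0 = -259/108, A1 = -25/18, A2 = -1/6, so q_p = -259/108 - 25*t/18 - t^2/6.

q = -259/108 - 25*t/18 - t**2/6 + C1*exp(6*t) + C2*exp(t)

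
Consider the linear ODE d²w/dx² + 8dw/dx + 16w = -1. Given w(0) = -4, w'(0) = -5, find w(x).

w = -1/16 - 63*exp(-4*x)/16 - 83*x*exp(-4*x)/4

Characteristic equation r² + 8r + 16 = 0 has discriminant (8)² - 4·(16) = 0, so r = -4 is a repeated root.
Hence w_h = (C1 + C2*x)*exp(-4*x).
For the particular solution try w_p = A0. Substituting and matching coefficients of each power of x gives A0 = -1/16, so w_p = -1/16.
General solution: w = -1/16 + C1*exp(-4*x) + C2*x*exp(-4*x).
Apply the initial conditions: w(0) = -1/16 + C1 = -4 and w'(0) = C2 - 4*C1 = -5. Solving gives C1 = -63/16, C2 = -83/4.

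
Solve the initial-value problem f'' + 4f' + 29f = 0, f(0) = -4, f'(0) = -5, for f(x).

Characteristic equation r² + 4r + 29 = 0 has discriminant (4)² - 4·(29) = -100 < 0, so r = -2 ± 5i.
Hence f_h = C1*cos(5*x)*exp(-2*x) + C2*exp(-2*x)*sin(5*x).
Apply the initial conditions: f(0) = C1 = -4 and f'(0) = -2*C1 + 5*C2 = -5. Solving gives C1 = -4, C2 = -13/5.

f = -4*cos(5*x)*exp(-2*x) - 13*exp(-2*x)*sin(5*x)/5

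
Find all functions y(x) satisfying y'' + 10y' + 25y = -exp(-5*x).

y = C1*exp(-5*x) - x**2*exp(-5*x)/2 + C2*x*exp(-5*x)

Characteristic equation r² + 10r + 25 = 0 has discriminant (10)² - 4·(25) = 0, so r = -5 is a repeated root.
Hence y_h = (C1 + C2*x)*exp(-5*x).
Since exp(-5*x) solves the homogeneous equation (r = -5 is a root of multiplicity 2), multiply the trial by x^2. Try y_p = A*x^2*exp(-5*x). Substituting into the equation and dividing by exp(-5*x) gives A = -1/2, so y_p = -x^2*exp(-5*x)/2.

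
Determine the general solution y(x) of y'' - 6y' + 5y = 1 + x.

y = 11/25 + x/5 + C1*exp(x) + C2*exp(5*x)

Characteristic equation r² - 6r + 5 = 0 factors as (r - 1)(r - 5) = 0, so r = 1, 5.
Hence y_h = C1*exp(x) + C2*exp(5*x).
For the particular solution try y_p = A0 + A1*x. Substituting and matching coefficients of each power of x gives A0 = 11/25, A1 = 1/5, so y_p = 11/25 + x/5.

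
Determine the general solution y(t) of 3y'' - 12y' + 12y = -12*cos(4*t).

Divide through by 3: y'' - 4y' + 4y = -4*cos(4*t).
Characteristic equation r² - 4r + 4 = 0 has discriminant (-4)² - 4·(4) = 0, so r = 2 is a repeated root.
Hence y_h = (C1 + C2*t)*exp(2*t).
Try y_p = A*cos(4*t) + B*sin(4*t). Substituting and equating the coefficients of cos(4t) and sin(4t) gives A = 3/25, B = 4/25, so y_p = 3*cos(4*t)/25 + 4*sin(4*t)/25.

y = 3*cos(4*t)/25 + 4*sin(4*t)/25 + C1*exp(2*t) + C2*t*exp(2*t)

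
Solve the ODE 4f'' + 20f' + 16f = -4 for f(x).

Divide through by 4: f'' + 5f' + 4f = -1.
Characteristic equation r² + 5r + 4 = 0 factors as (r + 1)(r + 4) = 0, so r = -1, -4.
Hence f_h = C1*exp(-x) + C2*exp(-4*x).
For the particular solution try f_p = A0. Substituting and matching coefficients of each power of x gives A0 = -1/4, so f_p = -1/4.

f = -1/4 + C1*exp(-x) + C2*exp(-4*x)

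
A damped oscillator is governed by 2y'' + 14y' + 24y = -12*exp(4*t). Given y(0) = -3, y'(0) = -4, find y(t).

Divide through by 2: y'' + 7y' + 12y = -6*exp(4*t).
Characteristic equation r² + 7r + 12 = 0 factors as (r + 4)(r + 3) = 0, so r = -4, -3.
Hence y_h = C1*exp(-4*t) + C2*exp(-3*t).
Try y_p = A*exp(4*t). Substituting into the equation and dividing by exp(4*t) gives A = -3/28, so y_p = -3*exp(4*t)/28.
General solution: y = -3*exp(4*t)/28 + C1*exp(-4*t) + C2*exp(-3*t).
Apply the initial conditions: y(0) = -3/28 + C1 + C2 = -3 and y'(0) = -3/7 - 4*C1 - 3*C2 = -4. Solving gives C1 = 49/4, C2 = -106/7.

y = -106*exp(-3*t)/7 - 3*exp(4*t)/28 + 49*exp(-4*t)/4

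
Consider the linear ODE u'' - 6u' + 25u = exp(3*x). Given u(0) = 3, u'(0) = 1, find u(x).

u = exp(3*x)/16 - 2*exp(3*x)*sin(4*x) + 47*cos(4*x)*exp(3*x)/16

Characteristic equation r² - 6r + 25 = 0 has discriminant (-6)² - 4·(25) = -64 < 0, so r = 3 ± 4i.
Hence u_h = C1*cos(4*x)*exp(3*x) + C2*exp(3*x)*sin(4*x).
Try u_p = A*exp(3*x). Substituting into the equation and dividing by exp(3*x) gives A = 1/16, so u_p = exp(3*x)/16.
General solution: u = exp(3*x)/16 + C1*cos(4*x)*exp(3*x) + C2*exp(3*x)*sin(4*x).
Apply the initial conditions: u(0) = 1/16 + C1 = 3 and u'(0) = 3/16 + 3*C1 + 4*C2 = 1. Solving gives C1 = 47/16, C2 = -2.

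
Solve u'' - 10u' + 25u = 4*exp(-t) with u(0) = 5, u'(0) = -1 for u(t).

u = exp(-t)/9 + 44*exp(5*t)/9 - 76*t*exp(5*t)/3

Characteristic equation r² - 10r + 25 = 0 has discriminant (-10)² - 4·(25) = 0, so r = 5 is a repeated root.
Hence u_h = (C1 + C2*t)*exp(5*t).
Try u_p = A*exp(-t). Substituting into the equation and dividing by exp(-t) gives A = 1/9, so u_p = exp(-t)/9.
General solution: u = exp(-t)/9 + C1*exp(5*t) + C2*t*exp(5*t).
Apply the initial conditions: u(0) = 1/9 + C1 = 5 and u'(0) = -1/9 + C2 + 5*C1 = -1. Solving gives C1 = 44/9, C2 = -76/3.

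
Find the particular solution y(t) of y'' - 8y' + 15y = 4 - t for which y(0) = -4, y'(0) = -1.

y = 52/225 - 91*exp(3*t)/9 - t/15 + 147*exp(5*t)/25

Characteristic equation r² - 8r + 15 = 0 factors as (r - 5)(r - 3) = 0, so r = 5, 3.
Hence y_h = C1*exp(5*t) + C2*exp(3*t).
For the particular solution try y_p = A0 + A1*t. Substituting and matching coefficients of each power of t gives A0 = 52/225, A1 = -1/15, so y_p = 52/225 - t/15.
General solution: y = 52/225 - t/15 + C1*exp(5*t) + C2*exp(3*t).
Apply the initial conditions: y(0) = 52/225 + C1 + C2 = -4 and y'(0) = -1/15 + 3*C2 + 5*C1 = -1. Solving gives C1 = 147/25, C2 = -91/9.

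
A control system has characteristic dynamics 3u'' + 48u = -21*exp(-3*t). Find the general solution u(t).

Divide through by 3: u'' + 16u = -7*exp(-3*t).
Characteristic equation r² + 16 = 0 has discriminant (0)² - 4·(16) = -64 < 0, so r = ± 4i.
Hence u_h = C1*cos(4*t) + C2*sin(4*t).
Try u_p = A*exp(-3*t). Substituting into the equation and dividing by exp(-3*t) gives A = -7/25, so u_p = -7*exp(-3*t)/25.

u = -7*exp(-3*t)/25 + C1*cos(4*t) + C2*sin(4*t)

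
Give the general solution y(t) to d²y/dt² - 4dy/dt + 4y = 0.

Characteristic equation r² - 4r + 4 = 0 has discriminant (-4)² - 4·(4) = 0, so r = 2 is a repeated root.
Hence y_h = (C1 + C2*t)*exp(2*t).

y = C1*exp(2*t) + C2*t*exp(2*t)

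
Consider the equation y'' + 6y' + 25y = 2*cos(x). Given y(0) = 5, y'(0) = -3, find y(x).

y = sin(x)/51 + 4*cos(x)/51 + 251*cos(4*x)*exp(-3*x)/51 + 599*exp(-3*x)*sin(4*x)/204

Characteristic equation r² + 6r + 25 = 0 has discriminant (6)² - 4·(25) = -64 < 0, so r = -3 ± 4i.
Hence y_h = C1*cos(4*x)*exp(-3*x) + C2*exp(-3*x)*sin(4*x).
Try y_p = A*cos(x) + B*sin(x). Substituting and equating the coefficients of cos(x) and sin(x) gives A = 4/51, B = 1/51, so y_p = sin(x)/51 + 4*cos(x)/51.
General solution: y = sin(x)/51 + 4*cos(x)/51 + C1*cos(4*x)*exp(-3*x) + C2*exp(-3*x)*sin(4*x).
Apply the initial conditions: y(0) = 4/51 + C1 = 5 and y'(0) = 1/51 - 3*C1 + 4*C2 = -3. Solving gives C1 = 251/51, C2 = 599/204.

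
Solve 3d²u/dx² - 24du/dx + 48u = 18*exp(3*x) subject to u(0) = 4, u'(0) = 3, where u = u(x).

u = -2*exp(4*x) + 6*exp(3*x) - 7*x*exp(4*x)

Divide through by 3: u'' - 8u' + 16u = 6*exp(3*x).
Characteristic equation r² - 8r + 16 = 0 has discriminant (-8)² - 4·(16) = 0, so r = 4 is a repeated root.
Hence u_h = (C1 + C2*x)*exp(4*x).
Try u_p = A*exp(3*x). Substituting into the equation and dividing by exp(3*x) gives A = 6, so u_p = 6*exp(3*x).
General solution: u = 6*exp(3*x) + C1*exp(4*x) + C2*x*exp(4*x).
Apply the initial conditions: u(0) = 6 + C1 = 4 and u'(0) = 18 + C2 + 4*C1 = 3. Solving gives C1 = -2, C2 = -7.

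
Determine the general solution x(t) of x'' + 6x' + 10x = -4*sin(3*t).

Characteristic equation r² + 6r + 10 = 0 has discriminant (6)² - 4·(10) = -4 < 0, so r = -3 ± i.
Hence x_h = C1*cos(t)*exp(-3*t) + C2*exp(-3*t)*sin(t).
Try x_p = A*cos(3*t) + B*sin(3*t). Substituting and equating the coefficients of cos(3t) and sin(3t) gives A = 72/325, B = -4/325, so x_p = -4*sin(3*t)/325 + 72*cos(3*t)/325.

x = -4*sin(3*t)/325 + 72*cos(3*t)/325 + C1*cos(t)*exp(-3*t) + C2*exp(-3*t)*sin(t)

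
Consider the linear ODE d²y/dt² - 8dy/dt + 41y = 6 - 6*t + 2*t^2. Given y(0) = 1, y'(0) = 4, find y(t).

Characteristic equation r² - 8r + 41 = 0 has discriminant (-8)² - 4·(41) = -100 < 0, so r = 4 ± 5i.
Hence y_h = C1*cos(5*t)*exp(4*t) + C2*exp(4*t)*sin(5*t).
For the particular solution try y_p = A0 + A1*t + A2*t^2. Substituting and matching coefficients of each power of t gives A0 = 8210/68921, A1 = -214/1681, A2 = 2/41, so y_p = 8210/68921 - 214*t/1681 + 2*t^2/41.
General solution: y = 8210/68921 - 214*t/1681 + 2*t^2/41 + C1*cos(5*t)*exp(4*t) + C2*exp(4*t)*sin(5*t).
Apply the initial conditions: y(0) = 8210/68921 + C1 = 1 and y'(0) = -214/1681 + 4*C1 + 5*C2 = 4. Solving gives C1 = 60711/68921, C2 = 41614/344605.

y = 8210/68921 - 214*t/1681 + 2*t**2/41 + 41614*exp(4*t)*sin(5*t)/344605 + 60711*cos(5*t)*exp(4*t)/68921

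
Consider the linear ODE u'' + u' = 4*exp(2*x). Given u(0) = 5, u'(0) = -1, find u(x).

u = 2 + 2*exp(2*x)/3 + 7*exp(-x)/3

Characteristic equation r² + r = 0 factors as (r + 1)r = 0, so r = -1, 0.
Hence u_h = C1*exp(-x) + C2.
Try u_p = A*exp(2*x). Substituting into the equation and dividing by exp(2*x) gives A = 2/3, so u_p = 2*exp(2*x)/3.
General solution: u = C2 + 2*exp(2*x)/3 + C1*exp(-x).
Apply the initial conditions: u(0) = 2/3 + C1 + C2 = 5 and u'(0) = 4/3 - C1 = -1. Solving gives C1 = 7/3, C2 = 2.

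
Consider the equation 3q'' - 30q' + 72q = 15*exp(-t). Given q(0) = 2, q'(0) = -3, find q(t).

q = 7*exp(4*t) - 36*exp(6*t)/7 + exp(-t)/7

Divide through by 3: q'' - 10q' + 24q = 5*exp(-t).
Characteristic equation r² - 10r + 24 = 0 factors as (r - 4)(r - 6) = 0, so r = 4, 6.
Hence q_h = C1*exp(4*t) + C2*exp(6*t).
Try q_p = A*exp(-t). Substituting into the equation and dividing by exp(-t) gives A = 1/7, so q_p = exp(-t)/7.
General solution: q = exp(-t)/7 + C1*exp(4*t) + C2*exp(6*t).
Apply the initial conditions: q(0) = 1/7 + C1 + C2 = 2 and q'(0) = -1/7 + 4*C1 + 6*C2 = -3. Solving gives C1 = 7, C2 = -36/7.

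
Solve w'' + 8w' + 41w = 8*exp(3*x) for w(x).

Characteristic equation r² + 8r + 41 = 0 has discriminant (8)² - 4·(41) = -100 < 0, so r = -4 ± 5i.
Hence w_h = C1*cos(5*x)*exp(-4*x) + C2*exp(-4*x)*sin(5*x).
Try w_p = A*exp(3*x). Substituting into the equation and dividing by exp(3*x) gives A = 4/37, so w_p = 4*exp(3*x)/37.

w = 4*exp(3*x)/37 + C1*cos(5*x)*exp(-4*x) + C2*exp(-4*x)*sin(5*x)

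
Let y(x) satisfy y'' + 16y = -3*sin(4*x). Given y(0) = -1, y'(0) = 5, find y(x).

y = -cos(4*x) + 37*sin(4*x)/32 + 3*x*cos(4*x)/8

Characteristic equation r² + 16 = 0 has discriminant (0)² - 4·(16) = -64 < 0, so r = ± 4i.
Hence y_h = C1*cos(4*x) + C2*sin(4*x).
Since ±4i are characteristic roots, multiply the trial by x. Try y_p = x*(A*cos(4*x) + B*sin(4*x)). Substituting and equating the coefficients of cos(4x) and sin(4x) gives A = 3/8, B = 0, so y_p = 3*x*cos(4*x)/8.
General solution: y = C1*cos(4*x) + C2*sin(4*x) + 3*x*cos(4*x)/8.
Apply the initial conditions: y(0) = C1 = -1 and y'(0) = 3/8 + 4*C2 = 5. Solving gives C1 = -1, C2 = 37/32.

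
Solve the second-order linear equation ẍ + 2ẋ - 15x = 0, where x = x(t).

x = C1*exp(-5*t) + C2*exp(3*t)

Characteristic equation r² + 2r - 15 = 0 factors as (r + 5)(r - 3) = 0, so r = -5, 3.
Hence x_h = C1*exp(-5*t) + C2*exp(3*t).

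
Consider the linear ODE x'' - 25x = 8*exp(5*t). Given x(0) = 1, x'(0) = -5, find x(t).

Characteristic equation r² - 25 = 0 factors as (r + 5)(r - 5) = 0, so r = -5, 5.
Hence x_h = C1*exp(-5*t) + C2*exp(5*t).
Since exp(5*t) solves the homogeneous equation (r = 5 is a root of multiplicity 1), multiply the trial by t. Try x_p = A*t*exp(5*t). Substituting into the equation and dividing by exp(5*t) gives A = 4/5, so x_p = 4*t*exp(5*t)/5.
General solution: x = C1*exp(-5*t) + C2*exp(5*t) + 4*t*exp(5*t)/5.
Apply the initial conditions: x(0) = C1 + C2 = 1 and x'(0) = 4/5 - 5*C1 + 5*C2 = -5. Solving gives C1 = 27/25, C2 = -2/25.

x = -2*exp(5*t)/25 + 27*exp(-5*t)/25 + 4*t*exp(5*t)/5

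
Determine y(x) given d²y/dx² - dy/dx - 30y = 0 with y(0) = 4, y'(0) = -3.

y = 17*exp(6*x)/11 + 27*exp(-5*x)/11

Characteristic equation r² - r - 30 = 0 factors as (r - 6)(r + 5) = 0, so r = 6, -5.
Hence y_h = C1*exp(6*x) + C2*exp(-5*x).
Apply the initial conditions: y(0) = C1 + C2 = 4 and y'(0) = -5*C2 + 6*C1 = -3. Solving gives C1 = 17/11, C2 = 27/11.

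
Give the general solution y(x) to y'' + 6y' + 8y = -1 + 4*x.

Characteristic equation r² + 6r + 8 = 0 factors as (r + 4)(r + 2) = 0, so r = -4, -2.
Hence y_h = C1*exp(-4*x) + C2*exp(-2*x).
For the particular solution try y_p = A0 + A1*x. Substituting and matching coefficients of each power of x gives A0 = -1/2, A1 = 1/2, so y_p = -1/2 + x/2.

y = -1/2 + x/2 + C1*exp(-4*x) + C2*exp(-2*x)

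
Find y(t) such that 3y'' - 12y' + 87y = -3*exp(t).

Divide through by 3: y'' - 4y' + 29y = -exp(t).
Characteristic equation r² - 4r + 29 = 0 has discriminant (-4)² - 4·(29) = -100 < 0, so r = 2 ± 5i.
Hence y_h = C1*cos(5*t)*exp(2*t) + C2*exp(2*t)*sin(5*t).
Try y_p = A*exp(t). Substituting into the equation and dividing by exp(t) gives A = -1/26, so y_p = -exp(t)/26.

y = -exp(t)/26 + C1*cos(5*t)*exp(2*t) + C2*exp(2*t)*sin(5*t)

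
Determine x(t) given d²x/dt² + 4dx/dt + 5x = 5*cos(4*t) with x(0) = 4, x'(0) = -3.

x = -55*cos(4*t)/377 + 80*sin(4*t)/377 + 1563*cos(t)*exp(-2*t)/377 + 1675*exp(-2*t)*sin(t)/377

Characteristic equation r² + 4r + 5 = 0 has discriminant (4)² - 4·(5) = -4 < 0, so r = -2 ± i.
Hence x_h = C1*cos(t)*exp(-2*t) + C2*exp(-2*t)*sin(t).
Try x_p = A*cos(4*t) + B*sin(4*t). Substituting and equating the coefficients of cos(4t) and sin(4t) gives A = -55/377, B = 80/377, so x_p = -55*cos(4*t)/377 + 80*sin(4*t)/377.
General solution: x = -55*cos(4*t)/377 + 80*sin(4*t)/377 + C1*cos(t)*exp(-2*t) + C2*exp(-2*t)*sin(t).
Apply the initial conditions: x(0) = -55/377 + C1 = 4 and x'(0) = 320/377 + C2 - 2*C1 = -3. Solving gives C1 = 1563/377, C2 = 1675/377.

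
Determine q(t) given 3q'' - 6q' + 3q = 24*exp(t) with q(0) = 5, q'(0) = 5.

q = 5*exp(t) + 4*t**2*exp(t)

Divide through by 3: q'' - 2q' + q = 8*exp(t).
Characteristic equation r² - 2r + 1 = 0 has discriminant (-2)² - 4·(1) = 0, so r = 1 is a repeated root.
Hence q_h = (C1 + C2*t)*exp(t).
Since exp(t) solves the homogeneous equation (r = 1 is a root of multiplicity 2), multiply the trial by t^2. Try q_p = A*t^2*exp(t). Substituting into the equation and dividing by exp(t) gives A = 4, so q_p = 4*t^2*exp(t).
General solution: q = C1*exp(t) + 4*t^2*exp(t) + C2*t*exp(t).
Apply the initial conditions: q(0) = C1 = 5 and q'(0) = C1 + C2 = 5. Solving gives C1 = 5, C2 = 0.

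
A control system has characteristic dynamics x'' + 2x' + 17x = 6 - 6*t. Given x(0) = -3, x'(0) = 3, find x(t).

x = 114/289 - 6*t/17 - 981*cos(4*t)*exp(-t)/289 - 3*exp(-t)*sin(4*t)/289

Characteristic equation r² + 2r + 17 = 0 has discriminant (2)² - 4·(17) = -64 < 0, so r = -1 ± 4i.
Hence x_h = C1*cos(4*t)*exp(-t) + C2*exp(-t)*sin(4*t).
For the particular solution try x_p = A0 + A1*t. Substituting and matching coefficients of each power of t gives A0 = 114/289, A1 = -6/17, so x_p = 114/289 - 6*t/17.
General solution: x = 114/289 - 6*t/17 + C1*cos(4*t)*exp(-t) + C2*exp(-t)*sin(4*t).
Apply the initial conditions: x(0) = 114/289 + C1 = -3 and x'(0) = -6/17 - C1 + 4*C2 = 3. Solving gives C1 = -981/289, C2 = -3/289.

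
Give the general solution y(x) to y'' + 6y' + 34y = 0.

y = C1*cos(5*x)*exp(-3*x) + C2*exp(-3*x)*sin(5*x)

Characteristic equation r² + 6r + 34 = 0 has discriminant (6)² - 4·(34) = -100 < 0, so r = -3 ± 5i.
Hence y_h = C1*cos(5*x)*exp(-3*x) + C2*exp(-3*x)*sin(5*x).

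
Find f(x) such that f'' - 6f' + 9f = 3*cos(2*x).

Characteristic equation r² - 6r + 9 = 0 has discriminant (-6)² - 4·(9) = 0, so r = 3 is a repeated root.
Hence f_h = (C1 + C2*x)*exp(3*x).
Try f_p = A*cos(2*x) + B*sin(2*x). Substituting and equating the coefficients of cos(2x) and sin(2x) gives A = 15/169, B = -36/169, so f_p = -36*sin(2*x)/169 + 15*cos(2*x)/169.

f = -36*sin(2*x)/169 + 15*cos(2*x)/169 + C1*exp(3*x) + C2*x*exp(3*x)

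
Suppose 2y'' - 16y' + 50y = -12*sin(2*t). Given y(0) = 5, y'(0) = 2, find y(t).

Divide through by 2: y'' - 8y' + 25y = -6*sin(2*t).
Characteristic equation r² - 8r + 25 = 0 has discriminant (-8)² - 4·(25) = -36 < 0, so r = 4 ± 3i.
Hence y_h = C1*cos(3*t)*exp(4*t) + C2*exp(4*t)*sin(3*t).
Try y_p = A*cos(2*t) + B*sin(2*t). Substituting and equating the coefficients of cos(2t) and sin(2t) gives A = -96/697, B = -126/697, so y_p = -126*sin(2*t)/697 - 96*cos(2*t)/697.
General solution: y = -126*sin(2*t)/697 - 96*cos(2*t)/697 + C1*cos(3*t)*exp(4*t) + C2*exp(4*t)*sin(3*t).
Apply the initial conditions: y(0) = -96/697 + C1 = 5 and y'(0) = -252/697 + 3*C2 + 4*C1 = 2. Solving gives C1 = 3581/697, C2 = -4226/697.

y = -126*sin(2*t)/697 - 96*cos(2*t)/697 - 4226*exp(4*t)*sin(3*t)/697 + 3581*cos(3*t)*exp(4*t)/697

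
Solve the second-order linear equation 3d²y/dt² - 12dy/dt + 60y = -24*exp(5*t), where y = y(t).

y = -8*exp(5*t)/25 + C1*cos(4*t)*exp(2*t) + C2*exp(2*t)*sin(4*t)

Divide through by 3: y'' - 4y' + 20y = -8*exp(5*t).
Characteristic equation r² - 4r + 20 = 0 has discriminant (-4)² - 4·(20) = -64 < 0, so r = 2 ± 4i.
Hence y_h = C1*cos(4*t)*exp(2*t) + C2*exp(2*t)*sin(4*t).
Try y_p = A*exp(5*t). Substituting into the equation and dividing by exp(5*t) gives A = -8/25, so y_p = -8*exp(5*t)/25.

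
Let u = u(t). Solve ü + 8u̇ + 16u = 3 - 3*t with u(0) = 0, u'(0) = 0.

Characteristic equation r² + 8r + 16 = 0 has discriminant (8)² - 4·(16) = 0, so r = -4 is a repeated root.
Hence u_h = (C1 + C2*t)*exp(-4*t).
For the particular solution try u_p = A0 + A1*t. Substituting and matching coefficients of each power of t gives A0 = 9/32, A1 = -3/16, so u_p = 9/32 - 3*t/16.
General solution: u = 9/32 - 3*t/16 + C1*exp(-4*t) + C2*t*exp(-4*t).
Apply the initial conditions: u(0) = 9/32 + C1 = 0 and u'(0) = -3/16 + C2 - 4*C1 = 0. Solving gives C1 = -9/32, C2 = -15/16.

u = 9/32 - 9*exp(-4*t)/32 - 3*t/16 - 15*t*exp(-4*t)/16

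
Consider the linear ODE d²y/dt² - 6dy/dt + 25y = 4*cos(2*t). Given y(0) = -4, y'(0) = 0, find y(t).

Characteristic equation r² - 6r + 25 = 0 has discriminant (-6)² - 4·(25) = -64 < 0, so r = 3 ± 4i.
Hence y_h = C1*cos(4*t)*exp(3*t) + C2*exp(3*t)*sin(4*t).
Try y_p = A*cos(2*t) + B*sin(2*t). Substituting and equating the coefficients of cos(2t) and sin(2t) gives A = 28/195, B = -16/195, so y_p = -16*sin(2*t)/195 + 28*cos(2*t)/195.
General solution: y = -16*sin(2*t)/195 + 28*cos(2*t)/195 + C1*cos(4*t)*exp(3*t) + C2*exp(3*t)*sin(4*t).
Apply the initial conditions: y(0) = 28/195 + C1 = -4 and y'(0) = -32/195 + 3*C1 + 4*C2 = 0. Solving gives C1 = -808/195, C2 = 614/195.

y = -16*sin(2*t)/195 + 28*cos(2*t)/195 - 808*cos(4*t)*exp(3*t)/195 + 614*exp(3*t)*sin(4*t)/195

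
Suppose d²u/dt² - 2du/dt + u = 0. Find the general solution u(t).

u = C1*exp(t) + C2*t*exp(t)

Characteristic equation r² - 2r + 1 = 0 has discriminant (-2)² - 4·(1) = 0, so r = 1 is a repeated root.
Hence u_h = (C1 + C2*t)*exp(t).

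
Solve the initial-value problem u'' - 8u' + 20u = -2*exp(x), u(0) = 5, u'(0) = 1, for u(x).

Characteristic equation r² - 8r + 20 = 0 has discriminant (-8)² - 4·(20) = -16 < 0, so r = 4 ± 2i.
Hence u_h = C1*cos(2*x)*exp(4*x) + C2*exp(4*x)*sin(2*x).
Try u_p = A*exp(x). Substituting into the equation and dividing by exp(x) gives A = -2/13, so u_p = -2*exp(x)/13.
General solution: u = -2*exp(x)/13 + C1*cos(2*x)*exp(4*x) + C2*exp(4*x)*sin(2*x).
Apply the initial conditions: u(0) = -2/13 + C1 = 5 and u'(0) = -2/13 + 2*C2 + 4*C1 = 1. Solving gives C1 = 67/13, C2 = -253/26.

u = -2*exp(x)/13 - 253*exp(4*x)*sin(2*x)/26 + 67*cos(2*x)*exp(4*x)/13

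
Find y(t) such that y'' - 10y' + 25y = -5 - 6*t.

Characteristic equation r² - 10r + 25 = 0 has discriminant (-10)² - 4·(25) = 0, so r = 5 is a repeated root.
Hence y_h = (C1 + C2*t)*exp(5*t).
For the particular solution try y_p = A0 + A1*t. Substituting and matching coefficients of each power of t gives A0 = -37/125, A1 = -6/25, so y_p = -37/125 - 6*t/25.

y = -37/125 - 6*t/25 + C1*exp(5*t) + C2*t*exp(5*t)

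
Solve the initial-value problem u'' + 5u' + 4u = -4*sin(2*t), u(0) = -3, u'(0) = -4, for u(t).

u = -88*exp(-t)/15 + 2*cos(2*t)/5 + 37*exp(-4*t)/15

Characteristic equation r² + 5r + 4 = 0 factors as (r + 1)(r + 4) = 0, so r = -1, -4.
Hence u_h = C1*exp(-t) + C2*exp(-4*t).
Try u_p = A*cos(2*t) + B*sin(2*t). Substituting and equating the coefficients of cos(2t) and sin(2t) gives A = 2/5, B = 0, so u_p = 2*cos(2*t)/5.
General solution: u = 2*cos(2*t)/5 + C1*exp(-t) + C2*exp(-4*t).
Apply the initial conditions: u(0) = 2/5 + C1 + C2 = -3 and u'(0) = -C1 - 4*C2 = -4. Solving gives C1 = -88/15, C2 = 37/15.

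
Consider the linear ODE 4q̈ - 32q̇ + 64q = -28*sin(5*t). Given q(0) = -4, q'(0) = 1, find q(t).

Divide through by 4: q'' - 8q' + 16q = -7*sin(5*t).
Characteristic equation r² - 8r + 16 = 0 has discriminant (-8)² - 4·(16) = 0, so r = 4 is a repeated root.
Hence q_h = (C1 + C2*t)*exp(4*t).
Try q_p = A*cos(5*t) + B*sin(5*t). Substituting and equating the coefficients of cos(5t) and sin(5t) gives A = -280/1681, B = 63/1681, so q_p = -280*cos(5*t)/1681 + 63*sin(5*t)/1681.
General solution: q = -280*cos(5*t)/1681 + 63*sin(5*t)/1681 + C1*exp(4*t) + C2*t*exp(4*t).
Apply the initial conditions: q(0) = -280/1681 + C1 = -4 and q'(0) = 315/1681 + C2 + 4*C1 = 1. Solving gives C1 = -6444/1681, C2 = 662/41.

q = -6444*exp(4*t)/1681 - 280*cos(5*t)/1681 + 63*sin(5*t)/1681 + 662*t*exp(4*t)/41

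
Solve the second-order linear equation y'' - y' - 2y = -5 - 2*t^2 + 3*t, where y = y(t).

y = 19/4 + t**2 - 5*t/2 + C1*exp(2*t) + C2*exp(-t)

Characteristic equation r² - r - 2 = 0 factors as (r - 2)(r + 1) = 0, so r = 2, -1.
Hence y_h = C1*exp(2*t) + C2*exp(-t).
For the particular solution try y_p = A0 + A1*t + A2*t^2. Substituting and matching coefficients of each power of t gives A0 = 19/4, A1 = -5/2, A2 = 1, so y_p = 19/4 + t^2 - 5*t/2.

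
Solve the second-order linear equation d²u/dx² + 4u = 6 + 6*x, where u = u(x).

Characteristic equation r² + 4 = 0 has discriminant (0)² - 4·(4) = -16 < 0, so r = ± 2i.
Hence u_h = C1*cos(2*x) + C2*sin(2*x).
For the particular solution try u_p = A0 + A1*x. Substituting and matching coefficients of each power of x gives A0 = 3/2, A1 = 3/2, so u_p = 3/2 + 3*x/2.

u = 3/2 + 3*x/2 + C1*cos(2*x) + C2*sin(2*x)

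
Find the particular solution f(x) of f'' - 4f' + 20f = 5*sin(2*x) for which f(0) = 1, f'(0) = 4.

f = sin(2*x)/4 + cos(2*x)/8 + 7*cos(4*x)*exp(2*x)/8 + 7*exp(2*x)*sin(4*x)/16

Characteristic equation r² - 4r + 20 = 0 has discriminant (-4)² - 4·(20) = -64 < 0, so r = 2 ± 4i.
Hence f_h = C1*cos(4*x)*exp(2*x) + C2*exp(2*x)*sin(4*x).
Try f_p = A*cos(2*x) + B*sin(2*x). Substituting and equating the coefficients of cos(2x) and sin(2x) gives A = 1/8, B = 1/4, so f_p = sin(2*x)/4 + cos(2*x)/8.
General solution: f = sin(2*x)/4 + cos(2*x)/8 + C1*cos(4*x)*exp(2*x) + C2*exp(2*x)*sin(4*x).
Apply the initial conditions: f(0) = 1/8 + C1 = 1 and f'(0) = 1/2 + 2*C1 + 4*C2 = 4. Solving gives C1 = 7/8, C2 = 7/16.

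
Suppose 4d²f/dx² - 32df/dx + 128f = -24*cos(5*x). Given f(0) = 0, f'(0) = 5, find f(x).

f = -42*cos(5*x)/1649 + 240*sin(5*x)/1649 + 42*cos(4*x)*exp(4*x)/1649 + 6877*exp(4*x)*sin(4*x)/6596

Divide through by 4: f'' - 8f' + 32f = -6*cos(5*x).
Characteristic equation r² - 8r + 32 = 0 has discriminant (-8)² - 4·(32) = -64 < 0, so r = 4 ± 4i.
Hence f_h = C1*cos(4*x)*exp(4*x) + C2*exp(4*x)*sin(4*x).
Try f_p = A*cos(5*x) + B*sin(5*x). Substituting and equating the coefficients of cos(5x) and sin(5x) gives A = -42/1649, B = 240/1649, so f_p = -42*cos(5*x)/1649 + 240*sin(5*x)/1649.
General solution: f = -42*cos(5*x)/1649 + 240*sin(5*x)/1649 + C1*cos(4*x)*exp(4*x) + C2*exp(4*x)*sin(4*x).
Apply the initial conditions: f(0) = -42/1649 + C1 = 0 and f'(0) = 1200/1649 + 4*C1 + 4*C2 = 5. Solving gives C1 = 42/1649, C2 = 6877/6596.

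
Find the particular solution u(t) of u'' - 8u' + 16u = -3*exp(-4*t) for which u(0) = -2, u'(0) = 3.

u = -125*exp(4*t)/64 - 3*exp(-4*t)/64 + 85*t*exp(4*t)/8

Characteristic equation r² - 8r + 16 = 0 has discriminant (-8)² - 4·(16) = 0, so r = 4 is a repeated root.
Hence u_h = (C1 + C2*t)*exp(4*t).
Try u_p = A*exp(-4*t). Substituting into the equation and dividing by exp(-4*t) gives A = -3/64, so u_p = -3*exp(-4*t)/64.
General solution: u = -3*exp(-4*t)/64 + C1*exp(4*t) + C2*t*exp(4*t).
Apply the initial conditions: u(0) = -3/64 + C1 = -2 and u'(0) = 3/16 + C2 + 4*C1 = 3. Solving gives C1 = -125/64, C2 = 85/8.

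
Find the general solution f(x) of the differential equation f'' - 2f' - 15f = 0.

f = C1*exp(-3*x) + C2*exp(5*x)

Characteristic equation r² - 2r - 15 = 0 factors as (r + 3)(r - 5) = 0, so r = -3, 5.
Hence f_h = C1*exp(-3*x) + C2*exp(5*x).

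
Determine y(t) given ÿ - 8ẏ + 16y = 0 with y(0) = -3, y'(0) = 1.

Characteristic equation r² - 8r + 16 = 0 has discriminant (-8)² - 4·(16) = 0, so r = 4 is a repeated root.
Hence y_h = (C1 + C2*t)*exp(4*t).
Apply the initial conditions: y(0) = C1 = -3 and y'(0) = C2 + 4*C1 = 1. Solving gives C1 = -3, C2 = 13.

y = -3*exp(4*t) + 13*t*exp(4*t)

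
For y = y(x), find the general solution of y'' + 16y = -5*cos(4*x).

y = C1*cos(4*x) + C2*sin(4*x) - 5*x*sin(4*x)/8

Characteristic equation r² + 16 = 0 has discriminant (0)² - 4·(16) = -64 < 0, so r = ± 4i.
Hence y_h = C1*cos(4*x) + C2*sin(4*x).
Since ±4i are characteristic roots, multiply the trial by x. Try y_p = x*(A*cos(4*x) + B*sin(4*x)). Substituting and equating the coefficients of cos(4x) and sin(4x) gives A = 0, B = -5/8, so y_p = -5*x*sin(4*x)/8.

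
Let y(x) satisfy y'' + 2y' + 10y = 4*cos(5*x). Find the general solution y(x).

y = -12*cos(5*x)/65 + 8*sin(5*x)/65 + C1*cos(3*x)*exp(-x) + C2*exp(-x)*sin(3*x)

Characteristic equation r² + 2r + 10 = 0 has discriminant (2)² - 4·(10) = -36 < 0, so r = -1 ± 3i.
Hence y_h = C1*cos(3*x)*exp(-x) + C2*exp(-x)*sin(3*x).
Try y_p = A*cos(5*x) + B*sin(5*x). Substituting and equating the coefficients of cos(5x) and sin(5x) gives A = -12/65, B = 8/65, so y_p = -12*cos(5*x)/65 + 8*sin(5*x)/65.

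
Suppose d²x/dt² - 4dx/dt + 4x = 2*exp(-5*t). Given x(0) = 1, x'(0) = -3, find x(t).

Characteristic equation r² - 4r + 4 = 0 has discriminant (-4)² - 4·(4) = 0, so r = 2 is a repeated root.
Hence x_h = (C1 + C2*t)*exp(2*t).
Try x_p = A*exp(-5*t). Substituting into the equation and dividing by exp(-5*t) gives A = 2/49, so x_p = 2*exp(-5*t)/49.
General solution: x = 2*exp(-5*t)/49 + C1*exp(2*t) + C2*t*exp(2*t).
Apply the initial conditions: x(0) = 2/49 + C1 = 1 and x'(0) = -10/49 + C2 + 2*C1 = -3. Solving gives C1 = 47/49, C2 = -33/7.

x = 2*exp(-5*t)/49 + 47*exp(2*t)/49 - 33*t*exp(2*t)/7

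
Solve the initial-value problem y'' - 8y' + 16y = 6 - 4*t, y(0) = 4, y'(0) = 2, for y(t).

Characteristic equation r² - 8r + 16 = 0 has discriminant (-8)² - 4·(16) = 0, so r = 4 is a repeated root.
Hence y_h = (C1 + C2*t)*exp(4*t).
For the particular solution try y_p = A0 + A1*t. Substituting and matching coefficients of each power of t gives A0 = 1/4, A1 = -1/4, so y_p = 1/4 - t/4.
General solution: y = 1/4 - t/4 + C1*exp(4*t) + C2*t*exp(4*t).
Apply the initial conditions: y(0) = 1/4 + C1 = 4 and y'(0) = -1/4 + C2 + 4*C1 = 2. Solving gives C1 = 15/4, C2 = -51/4.

y = 1/4 - t/4 + 15*exp(4*t)/4 - 51*t*exp(4*t)/4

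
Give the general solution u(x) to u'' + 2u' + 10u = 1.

Characteristic equation r² + 2r + 10 = 0 has discriminant (2)² - 4·(10) = -36 < 0, so r = -1 ± 3i.
Hence u_h = C1*cos(3*x)*exp(-x) + C2*exp(-x)*sin(3*x).
For the particular solution try u_p = A0. Substituting and matching coefficients of each power of x gives A0 = 1/10, so u_p = 1/10.

u = 1/10 + C1*cos(3*x)*exp(-x) + C2*exp(-x)*sin(3*x)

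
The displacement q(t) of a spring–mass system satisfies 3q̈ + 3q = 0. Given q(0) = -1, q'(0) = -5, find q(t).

Divide through by 3: q'' + q = 0.
Characteristic equation r² + 1 = 0 has discriminant (0)² - 4·(1) = -4 < 0, so r = ± i.
Hence q_h = C1*cos(t) + C2*sin(t).
Apply the initial conditions: q(0) = C1 = -1 and q'(0) = C2 = -5. Solving gives C1 = -1, C2 = -5.

q = -cos(t) - 5*sin(t)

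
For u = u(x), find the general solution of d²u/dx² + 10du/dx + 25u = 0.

Characteristic equation r² + 10r + 25 = 0 has discriminant (10)² - 4·(25) = 0, so r = -5 is a repeated root.
Hence u_h = (C1 + C2*x)*exp(-5*x).

u = C1*exp(-5*x) + C2*x*exp(-5*x)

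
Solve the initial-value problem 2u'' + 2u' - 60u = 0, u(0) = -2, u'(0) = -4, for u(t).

u = -16*exp(5*t)/11 - 6*exp(-6*t)/11

Divide through by 2: u'' + u' - 30u = 0.
Characteristic equation r² + r - 30 = 0 factors as (r + 6)(r - 5) = 0, so r = -6, 5.
Hence u_h = C1*exp(-6*t) + C2*exp(5*t).
Apply the initial conditions: u(0) = C1 + C2 = -2 and u'(0) = -6*C1 + 5*C2 = -4. Solving gives C1 = -6/11, C2 = -16/11.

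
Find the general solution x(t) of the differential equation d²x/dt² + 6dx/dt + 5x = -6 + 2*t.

Characteristic equation r² + 6r + 5 = 0 factors as (r + 1)(r + 5) = 0, so r = -1, -5.
Hence x_h = C1*exp(-t) + C2*exp(-5*t).
For the particular solution try x_p = A0 + A1*t. Substituting and matching coefficients of each power of t gives A0 = -42/25, A1 = 2/5, so x_p = -42/25 + 2*t/5.

x = -42/25 + 2*t/5 + C1*exp(-t) + C2*exp(-5*t)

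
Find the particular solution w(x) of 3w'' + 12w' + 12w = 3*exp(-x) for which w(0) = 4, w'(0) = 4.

w = 3*exp(-2*x) + 11*x*exp(-2*x) + exp(-x)

Divide through by 3: w'' + 4w' + 4w = exp(-x).
Characteristic equation r² + 4r + 4 = 0 has discriminant (4)² - 4·(4) = 0, so r = -2 is a repeated root.
Hence w_h = (C1 + C2*x)*exp(-2*x).
Try w_p = A*exp(-x). Substituting into the equation and dividing by exp(-x) gives A = 1, so w_p = exp(-x).
General solution: w = C1*exp(-2*x) + C2*x*exp(-2*x) + exp(-x).
Apply the initial conditions: w(0) = 1 + C1 = 4 and w'(0) = -1 + C2 - 2*C1 = 4. Solving gives C1 = 3, C2 = 11.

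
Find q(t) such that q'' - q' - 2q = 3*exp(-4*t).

q = exp(-4*t)/6 + C1*exp(-t) + C2*exp(2*t)

Characteristic equation r² - r - 2 = 0 factors as (r + 1)(r - 2) = 0, so r = -1, 2.
Hence q_h = C1*exp(-t) + C2*exp(2*t).
Try q_p = A*exp(-4*t). Substituting into the equation and dividing by exp(-4*t) gives A = 1/6, so q_p = exp(-4*t)/6.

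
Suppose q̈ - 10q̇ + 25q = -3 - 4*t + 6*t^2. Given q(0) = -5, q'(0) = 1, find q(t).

Characteristic equation r² - 10r + 25 = 0 has discriminant (-10)² - 4·(25) = 0, so r = 5 is a repeated root.
Hence q_h = (C1 + C2*t)*exp(5*t).
For the particular solution try q_p = A0 + A1*t + A2*t^2. Substituting and matching coefficients of each power of t gives A0 = -79/625, A1 = 4/125, A2 = 6/25, so q_p = -79/625 + 4*t/125 + 6*t^2/25.
General solution: q = -79/625 + 4*t/125 + 6*t^2/25 + C1*exp(5*t) + C2*t*exp(5*t).
Apply the initial conditions: q(0) = -79/625 + C1 = -5 and q'(0) = 4/125 + C2 + 5*C1 = 1. Solving gives C1 = -3046/625, C2 = 3167/125.

q = -79/625 - 3046*exp(5*t)/625 + 4*t/125 + 6*t**2/25 + 3167*t*exp(5*t)/125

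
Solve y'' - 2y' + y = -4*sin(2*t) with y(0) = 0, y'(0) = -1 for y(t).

Characteristic equation r² - 2r + 1 = 0 has discriminant (-2)² - 4·(1) = 0, so r = 1 is a repeated root.
Hence y_h = (C1 + C2*t)*exp(t).
Try y_p = A*cos(2*t) + B*sin(2*t). Substituting and equating the coefficients of cos(2t) and sin(2t) gives A = -16/25, B = 12/25, so y_p = -16*cos(2*t)/25 + 12*sin(2*t)/25.
General solution: y = -16*cos(2*t)/25 + 12*sin(2*t)/25 + C1*exp(t) + C2*t*exp(t).
Apply the initial conditions: y(0) = -16/25 + C1 = 0 and y'(0) = 24/25 + C1 + C2 = -1. Solving gives C1 = 16/25, C2 = -13/5.

y = -16*cos(2*t)/25 + 12*sin(2*t)/25 + 16*exp(t)/25 - 13*t*exp(t)/5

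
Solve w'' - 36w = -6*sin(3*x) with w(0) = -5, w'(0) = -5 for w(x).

Characteristic equation r² - 36 = 0 factors as (r + 6)(r - 6) = 0, so r = -6, 6.
Hence w_h = C1*exp(-6*x) + C2*exp(6*x).
Try w_p = A*cos(3*x) + B*sin(3*x). Substituting and equating the coefficients of cos(3x) and sin(3x) gives A = 0, B = 2/15, so w_p = 2*sin(3*x)/15.
General solution: w = 2*sin(3*x)/15 + C1*exp(-6*x) + C2*exp(6*x).
Apply the initial conditions: w(0) = C1 + C2 = -5 and w'(0) = 2/5 - 6*C1 + 6*C2 = -5. Solving gives C1 = -41/20, C2 = -59/20.

w = -59*exp(6*x)/20 - 41*exp(-6*x)/20 + 2*sin(3*x)/15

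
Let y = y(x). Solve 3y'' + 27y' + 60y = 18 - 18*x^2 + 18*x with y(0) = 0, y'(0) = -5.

Divide through by 3: y'' + 9y' + 20y = 6 - 6*x^2 + 6*x.
Characteristic equation r² + 9r + 20 = 0 factors as (r + 4)(r + 5) = 0, so r = -4, -5.
Hence y_h = C1*exp(-4*x) + C2*exp(-5*x).
For the particular solution try y_p = A0 + A1*x + A2*x^2. Substituting and matching coefficients of each power of x gives A0 = 147/2000, A1 = 57/100, A2 = -3/10, so y_p = 147/2000 - 3*x^2/10 + 57*x/100.
General solution: y = 147/2000 - 3*x^2/10 + 57*x/100 + C1*exp(-4*x) + C2*exp(-5*x).
Apply the initial conditions: y(0) = 147/2000 + C1 + C2 = 0 and y'(0) = 57/100 - 5*C2 - 4*C1 = -5. Solving gives C1 = -95/16, C2 = 733/125.

y = 147/2000 - 95*exp(-4*x)/16 - 3*x**2/10 + 57*x/100 + 733*exp(-5*x)/125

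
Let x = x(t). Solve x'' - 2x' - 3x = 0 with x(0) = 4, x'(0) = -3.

x = exp(3*t)/4 + 15*exp(-t)/4

Characteristic equation r² - 2r - 3 = 0 factors as (r + 1)(r - 3) = 0, so r = -1, 3.
Hence x_h = C1*exp(-t) + C2*exp(3*t).
Apply the initial conditions: x(0) = C1 + C2 = 4 and x'(0) = -C1 + 3*C2 = -3. Solving gives C1 = 15/4, C2 = 1/4.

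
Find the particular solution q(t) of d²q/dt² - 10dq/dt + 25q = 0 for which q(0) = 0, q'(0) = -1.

Characteristic equation r² - 10r + 25 = 0 has discriminant (-10)² - 4·(25) = 0, so r = 5 is a repeated root.
Hence q_h = (C1 + C2*t)*exp(5*t).
Apply the initial conditions: q(0) = C1 = 0 and q'(0) = C2 + 5*C1 = -1. Solving gives C1 = 0, C2 = -1.

q = -t*exp(5*t)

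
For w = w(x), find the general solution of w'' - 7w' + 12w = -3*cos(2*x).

w = -6*cos(2*x)/65 + 21*sin(2*x)/130 + C1*exp(4*x) + C2*exp(3*x)

Characteristic equation r² - 7r + 12 = 0 factors as (r - 4)(r - 3) = 0, so r = 4, 3.
Hence w_h = C1*exp(4*x) + C2*exp(3*x).
Try w_p = A*cos(2*x) + B*sin(2*x). Substituting and equating the coefficients of cos(2x) and sin(2x) gives A = -6/65, B = 21/130, so w_p = -6*cos(2*x)/65 + 21*sin(2*x)/130.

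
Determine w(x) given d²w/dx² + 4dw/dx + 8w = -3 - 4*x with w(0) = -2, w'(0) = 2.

Characteristic equation r² + 4r + 8 = 0 has discriminant (4)² - 4·(8) = -16 < 0, so r = -2 ± 2i.
Hence w_h = C1*cos(2*x)*exp(-2*x) + C2*exp(-2*x)*sin(2*x).
For the particular solution try w_p = A0 + A1*x. Substituting and matching coefficients of each power of x gives A0 = -1/8, A1 = -1/2, so w_p = -1/8 - x/2.
General solution: w = -1/8 - x/2 + C1*cos(2*x)*exp(-2*x) + C2*exp(-2*x)*sin(2*x).
Apply the initial conditions: w(0) = -1/8 + C1 = -2 and w'(0) = -1/2 - 2*C1 + 2*C2 = 2. Solving gives C1 = -15/8, C2 = -5/8.

w = -1/8 - x/2 - 15*cos(2*x)*exp(-2*x)/8 - 5*exp(-2*x)*sin(2*x)/8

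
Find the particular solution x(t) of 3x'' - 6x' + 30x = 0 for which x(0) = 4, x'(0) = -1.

x = 4*cos(3*t)*exp(t) - 5*exp(t)*sin(3*t)/3

Divide through by 3: x'' - 2x' + 10x = 0.
Characteristic equation r² - 2r + 10 = 0 has discriminant (-2)² - 4·(10) = -36 < 0, so r = 1 ± 3i.
Hence x_h = C1*cos(3*t)*exp(t) + C2*exp(t)*sin(3*t).
Apply the initial conditions: x(0) = C1 = 4 and x'(0) = C1 + 3*C2 = -1. Solving gives C1 = 4, C2 = -5/3.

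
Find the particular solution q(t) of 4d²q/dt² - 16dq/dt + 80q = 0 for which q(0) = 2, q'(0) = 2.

q = 2*cos(4*t)*exp(2*t) - exp(2*t)*sin(4*t)/2

Divide through by 4: q'' - 4q' + 20q = 0.
Characteristic equation r² - 4r + 20 = 0 has discriminant (-4)² - 4·(20) = -64 < 0, so r = 2 ± 4i.
Hence q_h = C1*cos(4*t)*exp(2*t) + C2*exp(2*t)*sin(4*t).
Apply the initial conditions: q(0) = C1 = 2 and q'(0) = 2*C1 + 4*C2 = 2. Solving gives C1 = 2, C2 = -1/2.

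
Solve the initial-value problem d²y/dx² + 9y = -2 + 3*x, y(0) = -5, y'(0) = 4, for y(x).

y = -2/9 - 43*cos(3*x)/9 + x/3 + 11*sin(3*x)/9

Characteristic equation r² + 9 = 0 has discriminant (0)² - 4·(9) = -36 < 0, so r = ± 3i.
Hence y_h = C1*cos(3*x) + C2*sin(3*x).
For the particular solution try y_p = A0 + A1*x. Substituting and matching coefficients of each power of x gives A0 = -2/9, A1 = 1/3, so y_p = -2/9 + x/3.
General solution: y = -2/9 + x/3 + C1*cos(3*x) + C2*sin(3*x).
Apply the initial conditions: y(0) = -2/9 + C1 = -5 and y'(0) = 1/3 + 3*C2 = 4. Solving gives C1 = -43/9, C2 = 11/9.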